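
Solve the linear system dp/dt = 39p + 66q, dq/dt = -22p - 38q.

Coefficient matrix A = [[39, 66], [-22, -38]].
Characteristic polynomial det(A - λI) = λ^2 - λ - 30 = 0.
Eigenvalues λ = -5, 6.
For λ=-5: (A-λI) row 1 is [44, 66], so an eigenvector is (3, -2).
For λ=6: (A-λI) row 1 is [33, 66], so an eigenvector is (-2, 1).
General solution: C_1e^(-5t)(3,-2) + C_2e^(6t)(-2,1).

p(t) = 3C_1e^(-5t) - 2C_2e^(6t), q(t) = -2C_1e^(-5t) + C_2e^(6t)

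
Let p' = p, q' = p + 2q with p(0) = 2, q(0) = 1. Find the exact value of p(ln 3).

6

A = [[1,0],[1,2]]; eigenvalues λ = 2, 1.
Eigenvectors: (0,1) for λ=2, (-1,1) for λ=1.
From the initial condition, c_1 = 3, c_2 = -2.
p(ln 3) = (3)(3^2)(0) + (-2)(3^1)(-1) = 6.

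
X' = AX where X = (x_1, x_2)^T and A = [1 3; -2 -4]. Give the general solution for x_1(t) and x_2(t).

Coefficient matrix A = [[1, 3], [-2, -4]].
Characteristic polynomial det(A - λI) = λ^2 + 3λ + 2 = 0.
Eigenvalues λ = -2, -1.
For λ=-2: (A-λI) row 1 is [3, 3], so an eigenvector is (-1, 1).
For λ=-1: (A-λI) row 1 is [2, 3], so an eigenvector is (-3, 2).
General solution: c_1e^(-2t)(-1,1) + c_2e^(-t)(-3,2).

x_1(t) = -c_1e^(-2t) - 3c_2e^(-t), x_2(t) = c_1e^(-2t) + 2c_2e^(-t)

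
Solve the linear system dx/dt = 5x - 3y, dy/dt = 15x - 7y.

Coefficient matrix A = [[5, -3], [15, -7]].
Characteristic polynomial det(A - λI) = λ^2 + 2λ + 10 = 0.
Eigenvalues λ = -1 ± 3i (complex conjugate pair).
For λ=-1+3i: an eigenvector is (0,-1) - i(1,2) = (0 - i, -1 - 2i).
A real fundamental pair from Re and Im of e^((-1+3i)t)v: X_1 = e^(-t)(cos(3t)·(0,-1) + sin(3t)·(1,2)), X_2 = e^(-t)(sin(3t)·(0,-1) - cos(3t)·(1,2)).
General solution: K_1X_1 + K_2X_2.

x(t) = K_1e^(-t)sin(3t) - K_2e^(-t)cos(3t), y(t) = 2K_1e^(-t)sin(3t) - K_1e^(-t)cos(3t) - K_2e^(-t)sin(3t) - 2K_2e^(-t)cos(3t)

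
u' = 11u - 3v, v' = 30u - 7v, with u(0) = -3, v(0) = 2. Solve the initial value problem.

u(t) = -11e^(2t)sin(3t) - 3e^(2t)cos(3t), v(t) = -36e^(2t)sin(3t) + 2e^(2t)cos(3t)

Coefficient matrix A = [[11, -3], [30, -7]].
Characteristic polynomial det(A - λI) = λ^2 - 4λ + 13 = 0.
Eigenvalues λ = 2 ± 3i (complex conjugate pair).
For λ=2+3i: an eigenvector is (0,-1) - i(1,3) = (0 - i, -1 - 3i).
A real fundamental pair from Re and Im of e^((2+3i)t)v: X_1 = e^(2t)(cos(3t)·(0,-1) + sin(3t)·(1,3)), X_2 = e^(2t)(sin(3t)·(0,-1) - cos(3t)·(1,3)).
General solution: K_1X_1 + K_2X_2.
Applying u(0)=-3, v(0)=2 gives K_1=-11, K_2=3.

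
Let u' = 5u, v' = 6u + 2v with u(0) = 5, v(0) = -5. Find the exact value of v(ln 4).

10000

A = [[5,0],[6,2]]; eigenvalues λ = 5, 2.
Eigenvectors: (-1,-2) for λ=5, (0,1) for λ=2.
From the initial condition, c_1 = -5, c_2 = -15.
v(ln 4) = (-5)(4^5)(-2) + (-15)(4^2)(1) = 10000.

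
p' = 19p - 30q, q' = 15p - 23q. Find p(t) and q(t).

p(t) = 3C_1e^(-2t)sin(3t) - C_1e^(-2t)cos(3t) - C_2e^(-2t)sin(3t) - 3C_2e^(-2t)cos(3t), q(t) = 2C_1e^(-2t)sin(3t) - C_1e^(-2t)cos(3t) - C_2e^(-2t)sin(3t) - 2C_2e^(-2t)cos(3t)

Coefficient matrix A = [[19, -30], [15, -23]].
Characteristic polynomial det(A - λI) = λ^2 + 4λ + 13 = 0.
Eigenvalues λ = -2 ± 3i (complex conjugate pair).
For λ=-2+3i: an eigenvector is (-1,-1) - i(3,2) = (-1 - 3i, -1 - 2i).
A real fundamental pair from Re and Im of e^((-2+3i)t)v: X_1 = e^(-2t)(cos(3t)·(-1,-1) + sin(3t)·(3,2)), X_2 = e^(-2t)(sin(3t)·(-1,-1) - cos(3t)·(3,2)).
General solution: C_1X_1 + C_2X_2.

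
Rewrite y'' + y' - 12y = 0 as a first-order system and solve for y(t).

y(t) = C_1e^(-4t) + C_2e^(3t)

Let x_1 = y, x_2 = y'. Then x_1' = x_2 and x_2' = 12x_1 - x_2.
A = [[0,1],[12,-1]]; det(A-λI) = λ^2 + λ - 12.
Eigenvalues λ = -4, 3 with eigenvectors (1,-4), (1,3).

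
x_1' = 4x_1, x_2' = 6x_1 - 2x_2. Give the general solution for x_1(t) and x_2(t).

x_1(t) = c_2e^(4t), x_2(t) = -c_1e^(-2t) + c_2e^(4t)

Coefficient matrix A = [[4, 0], [6, -2]].
Characteristic polynomial det(A - λI) = λ^2 - 2λ - 8 = 0.
Eigenvalues λ = -2, 4.
For λ=-2: (A-λI) row 1 is [6, 0], so an eigenvector is (0, -1).
For λ=4: (A-λI) row 2 is [6, -6], so an eigenvector is (1, 1).
General solution: c_1e^(-2t)(0,-1) + c_2e^(4t)(1,1).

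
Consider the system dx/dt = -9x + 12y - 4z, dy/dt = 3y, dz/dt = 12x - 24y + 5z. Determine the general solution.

Coefficient matrix A = [[-9, 12, -4], [0, 3, 0], [12, -24, 5]].
det(A - λI) = 0 gives eigenvalues λ = 3, -1, -3.
For λ=3: eigenvector (3,1,-6).
For λ=-1: eigenvector (1,0,-2).
For λ=-3: eigenvector (2,0,-3).
General solution: c_1e^(3t)(3,1,-6) + c_2e^(-t)(1,0,-2) + c_3e^(-3t)(2,0,-3).

x(t) = 3c_1e^(3t) + c_2e^(-t) + 2c_3e^(-3t), y(t) = c_1e^(3t), z(t) = -6c_1e^(3t) - 2c_2e^(-t) - 3c_3e^(-3t)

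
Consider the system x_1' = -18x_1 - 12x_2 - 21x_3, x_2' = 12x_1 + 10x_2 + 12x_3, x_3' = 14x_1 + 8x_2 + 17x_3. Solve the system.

Coefficient matrix A = [[-18, -12, -21], [12, 10, 12], [14, 8, 17]].
det(A - λI) = 0 gives eigenvalues λ = 4, 2, 3.
For λ=4: eigenvector (3,-2,-2).
For λ=2: eigenvector (6,-3,-4).
For λ=3: eigenvector (-1,0,1).
General solution: K_1e^(4t)(3,-2,-2) + K_2e^(2t)(6,-3,-4) + K_3e^(3t)(-1,0,1).

x_1(t) = 3K_1e^(4t) + 6K_2e^(2t) - K_3e^(3t), x_2(t) = -2K_1e^(4t) - 3K_2e^(2t), x_3(t) = -2K_1e^(4t) - 4K_2e^(2t) + K_3e^(3t)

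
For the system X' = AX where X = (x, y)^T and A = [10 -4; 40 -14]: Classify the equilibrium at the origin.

stable spiral

A = [[10,-4],[40,-14]]; det(A-λI) = λ^2 + 4λ + 20.
λ = -2 ± 4i: negative real part.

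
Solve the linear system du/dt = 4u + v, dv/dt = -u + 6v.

Coefficient matrix A = [[4, 1], [-1, 6]].
Characteristic polynomial det(A - λI) = λ^2 - 10λ + 25 = 0.
Single eigenvalue λ = 5 with algebraic multiplicity 2.
Eigenvector v = (-1,-1); generalized eigenvector w with (A-λI)w=v is (2,1).
General solution: e^(5t)[c_1·v + c_2·(t·v + w)].

u(t) = -c_1e^(5t) - c_2te^(5t) + 2c_2e^(5t), v(t) = -c_1e^(5t) - c_2te^(5t) + c_2e^(5t)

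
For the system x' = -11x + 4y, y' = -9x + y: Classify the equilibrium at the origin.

stable improper node

A = [[-11,4],[-9,1]]; det(A-λI) = λ^2 + 10λ + 25.
repeated λ = -5 with a single eigenvector.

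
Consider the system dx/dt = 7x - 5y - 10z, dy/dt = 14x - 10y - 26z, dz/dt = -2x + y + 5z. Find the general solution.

x(t) = -c_2e^(2t) + c_3e^(-3t), y(t) = -2c_1e^(3t) + c_2e^(2t) + 2c_3e^(-3t), z(t) = c_1e^(3t) - c_2e^(2t)

Coefficient matrix A = [[7, -5, -10], [14, -10, -26], [-2, 1, 5]].
det(A - λI) = 0 gives eigenvalues λ = 3, 2, -3.
For λ=3: eigenvector (0,-2,1).
For λ=2: eigenvector (-1,1,-1).
For λ=-3: eigenvector (1,2,0).
General solution: c_1e^(3t)(0,-2,1) + c_2e^(2t)(-1,1,-1) + c_3e^(-3t)(1,2,0).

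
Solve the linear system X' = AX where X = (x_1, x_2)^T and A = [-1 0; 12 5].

Coefficient matrix A = [[-1, 0], [12, 5]].
Characteristic polynomial det(A - λI) = λ^2 - 4λ - 5 = 0.
Eigenvalues λ = 5, -1.
For λ=5: (A-λI) row 1 is [-6, 0], so an eigenvector is (0, 1).
For λ=-1: (A-λI) row 2 is [12, 6], so an eigenvector is (-1, 2).
General solution: K_1e^(5t)(0,1) + K_2e^(-t)(-1,2).

x_1(t) = -K_2e^(-t), x_2(t) = K_1e^(5t) + 2K_2e^(-t)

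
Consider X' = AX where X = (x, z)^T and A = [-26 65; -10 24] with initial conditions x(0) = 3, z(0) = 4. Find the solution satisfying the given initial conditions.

x(t) = 37e^(-t)sin(5t) + 3e^(-t)cos(5t), z(t) = 14e^(-t)sin(5t) + 4e^(-t)cos(5t)

Coefficient matrix A = [[-26, 65], [-10, 24]].
Characteristic polynomial det(A - λI) = λ^2 + 2λ + 26 = 0.
Eigenvalues λ = -1 ± 5i (complex conjugate pair).
For λ=-1+5i: an eigenvector is (3,1) - i(-2,-1) = (3 + 2i, 1 + i).
A real fundamental pair from Re and Im of e^((-1+5i)t)v: X_1 = e^(-t)(cos(5t)·(3,1) + sin(5t)·(-2,-1)), X_2 = e^(-t)(sin(5t)·(3,1) - cos(5t)·(-2,-1)).
General solution: K_1X_1 + K_2X_2.
Applying x(0)=3, z(0)=4 gives K_1=-5, K_2=9.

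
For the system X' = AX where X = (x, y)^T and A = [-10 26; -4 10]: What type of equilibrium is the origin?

A = [[-10,26],[-4,10]]; det(A-λI) = λ^2 + 4.
λ = 0 ± 2i: zero real part.

center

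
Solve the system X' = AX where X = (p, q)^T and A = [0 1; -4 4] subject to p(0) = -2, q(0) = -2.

p(t) = 2te^(2t) - 2e^(2t), q(t) = 4te^(2t) - 2e^(2t)

Coefficient matrix A = [[0, 1], [-4, 4]].
Characteristic polynomial det(A - λI) = λ^2 - 4λ + 4 = 0.
Single eigenvalue λ = 2 with algebraic multiplicity 2.
Eigenvector v = (1,2); generalized eigenvector w with (A-λI)w=v is (0,1).
General solution: e^(2t)[c_1·v + c_2·(t·v + w)].
Applying p(0)=-2, q(0)=-2 gives c_1=-2, c_2=2.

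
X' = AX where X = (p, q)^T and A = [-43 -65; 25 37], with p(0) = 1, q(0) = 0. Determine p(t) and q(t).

p(t) = -8e^(-3t)sin(5t) + e^(-3t)cos(5t), q(t) = 5e^(-3t)sin(5t)

Coefficient matrix A = [[-43, -65], [25, 37]].
Characteristic polynomial det(A - λI) = λ^2 + 6λ + 34 = 0.
Eigenvalues λ = -3 ± 5i (complex conjugate pair).
For λ=-3+5i: an eigenvector is (-3,2) - i(-2,1) = (-3 + 2i, 2 - i).
A real fundamental pair from Re and Im of e^((-3+5i)t)v: X_1 = e^(-3t)(cos(5t)·(-3,2) + sin(5t)·(-2,1)), X_2 = e^(-3t)(sin(5t)·(-3,2) - cos(5t)·(-2,1)).
General solution: c_1X_1 + c_2X_2.
Applying p(0)=1, q(0)=0 gives c_1=1, c_2=2.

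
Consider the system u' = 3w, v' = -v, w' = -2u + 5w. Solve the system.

u(t) = -K_2e^(3t) + 3K_3e^(2t), v(t) = K_1e^(-t), w(t) = -K_2e^(3t) + 2K_3e^(2t)

Coefficient matrix A = [[0, 0, 3], [0, -1, 0], [-2, 0, 5]].
det(A - λI) = 0 gives eigenvalues λ = -1, 3, 2.
For λ=-1: eigenvector (0,1,0).
For λ=3: eigenvector (-1,0,-1).
For λ=2: eigenvector (3,0,2).
General solution: K_1e^(-t)(0,1,0) + K_2e^(3t)(-1,0,-1) + K_3e^(2t)(3,0,2).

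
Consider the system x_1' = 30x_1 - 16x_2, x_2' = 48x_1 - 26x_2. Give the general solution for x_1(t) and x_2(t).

Coefficient matrix A = [[30, -16], [48, -26]].
Characteristic polynomial det(A - λI) = λ^2 - 4λ - 12 = 0.
Eigenvalues λ = 6, -2.
For λ=6: (A-λI) row 1 is [24, -16], so an eigenvector is (2, 3).
For λ=-2: (A-λI) row 1 is [32, -16], so an eigenvector is (-1, -2).
General solution: K_1e^(6t)(2,3) + K_2e^(-2t)(-1,-2).

x_1(t) = 2K_1e^(6t) - K_2e^(-2t), x_2(t) = 3K_1e^(6t) - 2K_2e^(-2t)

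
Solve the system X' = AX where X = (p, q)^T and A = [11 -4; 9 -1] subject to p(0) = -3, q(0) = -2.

Coefficient matrix A = [[11, -4], [9, -1]].
Characteristic polynomial det(A - λI) = λ^2 - 10λ + 25 = 0.
Single eigenvalue λ = 5 with algebraic multiplicity 2.
Eigenvector v = (-2,-3); generalized eigenvector w with (A-λI)w=v is (1,2).
General solution: e^(5t)[K_1·v + K_2·(t·v + w)].
Applying p(0)=-3, q(0)=-2 gives K_1=4, K_2=5.

p(t) = -10te^(5t) - 3e^(5t), q(t) = -15te^(5t) - 2e^(5t)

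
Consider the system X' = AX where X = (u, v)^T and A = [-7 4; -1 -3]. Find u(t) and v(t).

Coefficient matrix A = [[-7, 4], [-1, -3]].
Characteristic polynomial det(A - λI) = λ^2 + 10λ + 25 = 0.
Single eigenvalue λ = -5 with algebraic multiplicity 2.
Eigenvector v = (2,1); generalized eigenvector w with (A-λI)w=v is (-1,0).
General solution: e^(-5t)[C_1·v + C_2·(t·v + w)].

u(t) = 2C_1e^(-5t) + 2C_2te^(-5t) - C_2e^(-5t), v(t) = C_1e^(-5t) + C_2te^(-5t)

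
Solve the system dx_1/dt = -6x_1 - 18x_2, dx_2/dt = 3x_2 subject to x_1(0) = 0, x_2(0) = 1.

x_1(t) = -2e^(3t) + 2e^(-6t), x_2(t) = e^(3t)

Coefficient matrix A = [[-6, -18], [0, 3]].
Characteristic polynomial det(A - λI) = λ^2 + 3λ - 18 = 0.
Eigenvalues λ = 3, -6.
For λ=3: (A-λI) row 1 is [-9, -18], so an eigenvector is (2, -1).
For λ=-6: (A-λI) row 1 is [0, -18], so an eigenvector is (-1, 0).
General solution: c_1e^(3t)(2,-1) + c_2e^(-6t)(-1,0).
Applying x_1(0)=0, x_2(0)=1 gives c_1=-1, c_2=-2.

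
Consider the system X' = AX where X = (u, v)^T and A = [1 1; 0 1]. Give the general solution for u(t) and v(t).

Coefficient matrix A = [[1, 1], [0, 1]].
Characteristic polynomial det(A - λI) = λ^2 - 2λ + 1 = 0.
Single eigenvalue λ = 1 with algebraic multiplicity 2.
Eigenvector v = (1,0); generalized eigenvector w with (A-λI)w=v is (2,1).
General solution: e^(t)[c_1·v + c_2·(t·v + w)].

u(t) = c_1e^(t) + c_2te^(t) + 2c_2e^(t), v(t) = c_2e^(t)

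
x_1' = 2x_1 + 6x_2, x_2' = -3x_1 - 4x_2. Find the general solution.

x_1(t) = -c_1e^(-t)sin(3t) - c_1e^(-t)cos(3t) - c_2e^(-t)sin(3t) + c_2e^(-t)cos(3t), x_2(t) = c_1e^(-t)sin(3t) - c_2e^(-t)cos(3t)

Coefficient matrix A = [[2, 6], [-3, -4]].
Characteristic polynomial det(A - λI) = λ^2 + 2λ + 10 = 0.
Eigenvalues λ = -1 ± 3i (complex conjugate pair).
For λ=-1+3i: an eigenvector is (-1,0) - i(-1,1) = (-1 + i, 0 - i).
A real fundamental pair from Re and Im of e^((-1+3i)t)v: X_1 = e^(-t)(cos(3t)·(-1,0) + sin(3t)·(-1,1)), X_2 = e^(-t)(sin(3t)·(-1,0) - cos(3t)·(-1,1)).
General solution: c_1X_1 + c_2X_2.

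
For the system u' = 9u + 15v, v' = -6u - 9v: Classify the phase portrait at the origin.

A = [[9,15],[-6,-9]]; det(A-λI) = λ^2 + 9.
λ = 0 ± 3i: zero real part.

center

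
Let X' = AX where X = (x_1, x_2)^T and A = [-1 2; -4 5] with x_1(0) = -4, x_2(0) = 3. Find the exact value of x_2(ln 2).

90

A = [[-1,2],[-4,5]]; eigenvalues λ = 3, 1.
Eigenvectors: (1,2) for λ=3, (-1,-1) for λ=1.
From the initial condition, c_1 = 7, c_2 = 11.
x_2(ln 2) = (7)(2^3)(2) + (11)(2^1)(-1) = 90.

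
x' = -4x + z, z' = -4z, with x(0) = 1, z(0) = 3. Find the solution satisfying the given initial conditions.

x(t) = 3te^(-4t) + e^(-4t), z(t) = 3e^(-4t)

Coefficient matrix A = [[-4, 1], [0, -4]].
Characteristic polynomial det(A - λI) = λ^2 + 8λ + 16 = 0.
Single eigenvalue λ = -4 with algebraic multiplicity 2.
Eigenvector v = (-1,0); generalized eigenvector w with (A-λI)w=v is (3,-1).
General solution: e^(-4t)[K_1·v + K_2·(t·v + w)].
Applying x(0)=1, z(0)=3 gives K_1=-10, K_2=-3.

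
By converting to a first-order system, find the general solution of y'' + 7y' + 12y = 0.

y(t) = K_1e^(-4t) + K_2e^(-3t)

Let x_1 = y, x_2 = y'. Then x_1' = x_2 and x_2' = -12x_1 - 7x_2.
A = [[0,1],[-12,-7]]; det(A-λI) = λ^2 + 7λ + 12.
Eigenvalues λ = -4, -3 with eigenvectors (1,-4), (1,-3).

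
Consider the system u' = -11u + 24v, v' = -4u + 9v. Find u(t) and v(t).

u(t) = -2c_1e^(t) - 3c_2e^(-3t), v(t) = -c_1e^(t) - c_2e^(-3t)

Coefficient matrix A = [[-11, 24], [-4, 9]].
Characteristic polynomial det(A - λI) = λ^2 + 2λ - 3 = 0.
Eigenvalues λ = 1, -3.
For λ=1: (A-λI) row 1 is [-12, 24], so an eigenvector is (-2, -1).
For λ=-3: (A-λI) row 1 is [-8, 24], so an eigenvector is (-3, -1).
General solution: c_1e^(t)(-2,-1) + c_2e^(-3t)(-3,-1).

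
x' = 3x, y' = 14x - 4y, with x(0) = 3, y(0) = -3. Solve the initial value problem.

x(t) = 3e^(3t), y(t) = 6e^(3t) - 9e^(-4t)

Coefficient matrix A = [[3, 0], [14, -4]].
Characteristic polynomial det(A - λI) = λ^2 + λ - 12 = 0.
Eigenvalues λ = 3, -4.
For λ=3: (A-λI) row 2 is [14, -7], so an eigenvector is (-1, -2).
For λ=-4: (A-λI) row 1 is [7, 0], so an eigenvector is (0, 1).
General solution: C_1e^(3t)(-1,-2) + C_2e^(-4t)(0,1).
Applying x(0)=3, y(0)=-3 gives C_1=-3, C_2=-9.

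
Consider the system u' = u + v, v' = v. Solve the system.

Coefficient matrix A = [[1, 1], [0, 1]].
Characteristic polynomial det(A - λI) = λ^2 - 2λ + 1 = 0.
Single eigenvalue λ = 1 with algebraic multiplicity 2.
Eigenvector v = (1,0); generalized eigenvector w with (A-λI)w=v is (-2,1).
General solution: e^(t)[c_1·v + c_2·(t·v + w)].

u(t) = c_1e^(t) + c_2te^(t) - 2c_2e^(t), v(t) = c_2e^(t)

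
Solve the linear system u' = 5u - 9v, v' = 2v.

Coefficient matrix A = [[5, -9], [0, 2]].
Characteristic polynomial det(A - λI) = λ^2 - 7λ + 10 = 0.
Eigenvalues λ = 5, 2.
For λ=5: (A-λI) row 1 is [0, -9], so an eigenvector is (1, 0).
For λ=2: (A-λI) row 1 is [3, -9], so an eigenvector is (3, 1).
General solution: c_1e^(5t)(1,0) + c_2e^(2t)(3,1).

u(t) = c_1e^(5t) + 3c_2e^(2t), v(t) = c_2e^(2t)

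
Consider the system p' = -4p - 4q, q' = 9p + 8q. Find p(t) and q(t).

p(t) = 2C_1e^(2t) + 2C_2te^(2t) - C_2e^(2t), q(t) = -3C_1e^(2t) - 3C_2te^(2t) + C_2e^(2t)

Coefficient matrix A = [[-4, -4], [9, 8]].
Characteristic polynomial det(A - λI) = λ^2 - 4λ + 4 = 0.
Single eigenvalue λ = 2 with algebraic multiplicity 2.
Eigenvector v = (2,-3); generalized eigenvector w with (A-λI)w=v is (-1,1).
General solution: e^(2t)[C_1·v + C_2·(t·v + w)].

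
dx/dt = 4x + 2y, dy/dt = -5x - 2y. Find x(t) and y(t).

Coefficient matrix A = [[4, 2], [-5, -2]].
Characteristic polynomial det(A - λI) = λ^2 - 2λ + 2 = 0.
Eigenvalues λ = 1 ± i (complex conjugate pair).
For λ=1+i: an eigenvector is (-1,1) - i(-1,2) = (-1 + i, 1 - 2i).
A real fundamental pair from Re and Im of e^((1+i)t)v: X_1 = e^(t)(cos(t)·(-1,1) + sin(t)·(-1,2)), X_2 = e^(t)(sin(t)·(-1,1) - cos(t)·(-1,2)).
General solution: K_1X_1 + K_2X_2.

x(t) = -K_1e^(t)sin(t) - K_1e^(t)cos(t) - K_2e^(t)sin(t) + K_2e^(t)cos(t), y(t) = 2K_1e^(t)sin(t) + K_1e^(t)cos(t) + K_2e^(t)sin(t) - 2K_2e^(t)cos(t)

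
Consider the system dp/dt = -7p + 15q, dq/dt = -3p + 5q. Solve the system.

p(t) = -c_1e^(-t)sin(3t) - 2c_1e^(-t)cos(3t) - 2c_2e^(-t)sin(3t) + c_2e^(-t)cos(3t), q(t) = -c_1e^(-t)cos(3t) - c_2e^(-t)sin(3t)

Coefficient matrix A = [[-7, 15], [-3, 5]].
Characteristic polynomial det(A - λI) = λ^2 + 2λ + 10 = 0.
Eigenvalues λ = -1 ± 3i (complex conjugate pair).
For λ=-1+3i: an eigenvector is (-2,-1) - i(-1,0) = (-2 + i, -1).
A real fundamental pair from Re and Im of e^((-1+3i)t)v: X_1 = e^(-t)(cos(3t)·(-2,-1) + sin(3t)·(-1,0)), X_2 = e^(-t)(sin(3t)·(-2,-1) - cos(3t)·(-1,0)).
General solution: c_1X_1 + c_2X_2.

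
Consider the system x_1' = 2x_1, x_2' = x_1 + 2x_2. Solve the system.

x_1(t) = c_2e^(2t), x_2(t) = c_1e^(2t) + c_2te^(2t) - 2c_2e^(2t)

Coefficient matrix A = [[2, 0], [1, 2]].
Characteristic polynomial det(A - λI) = λ^2 - 4λ + 4 = 0.
Single eigenvalue λ = 2 with algebraic multiplicity 2.
Eigenvector v = (0,1); generalized eigenvector w with (A-λI)w=v is (1,-2).
General solution: e^(2t)[c_1·v + c_2·(t·v + w)].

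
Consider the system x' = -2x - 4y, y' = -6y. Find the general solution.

Coefficient matrix A = [[-2, -4], [0, -6]].
Characteristic polynomial det(A - λI) = λ^2 + 8λ + 12 = 0.
Eigenvalues λ = -6, -2.
For λ=-6: (A-λI) row 1 is [4, -4], so an eigenvector is (-1, -1).
For λ=-2: (A-λI) row 1 is [0, -4], so an eigenvector is (1, 0).
General solution: K_1e^(-6t)(-1,-1) + K_2e^(-2t)(1,0).

x(t) = -K_1e^(-6t) + K_2e^(-2t), y(t) = -K_1e^(-6t)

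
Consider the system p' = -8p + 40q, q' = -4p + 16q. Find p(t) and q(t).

p(t) = K_1e^(4t)sin(4t) + 3K_1e^(4t)cos(4t) + 3K_2e^(4t)sin(4t) - K_2e^(4t)cos(4t), q(t) = K_1e^(4t)cos(4t) + K_2e^(4t)sin(4t)

Coefficient matrix A = [[-8, 40], [-4, 16]].
Characteristic polynomial det(A - λI) = λ^2 - 8λ + 32 = 0.
Eigenvalues λ = 4 ± 4i (complex conjugate pair).
For λ=4+4i: an eigenvector is (3,1) - i(1,0) = (3 - i, 1).
A real fundamental pair from Re and Im of e^((4+4i)t)v: X_1 = e^(4t)(cos(4t)·(3,1) + sin(4t)·(1,0)), X_2 = e^(4t)(sin(4t)·(3,1) - cos(4t)·(1,0)).
General solution: K_1X_1 + K_2X_2.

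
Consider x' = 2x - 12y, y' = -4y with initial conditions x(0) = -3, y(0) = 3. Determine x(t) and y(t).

x(t) = -9e^(2t) + 6e^(-4t), y(t) = 3e^(-4t)

Coefficient matrix A = [[2, -12], [0, -4]].
Characteristic polynomial det(A - λI) = λ^2 + 2λ - 8 = 0.
Eigenvalues λ = -4, 2.
For λ=-4: (A-λI) row 1 is [6, -12], so an eigenvector is (2, 1).
For λ=2: (A-λI) row 1 is [0, -12], so an eigenvector is (1, 0).
General solution: c_1e^(-4t)(2,1) + c_2e^(2t)(1,0).
Applying x(0)=-3, y(0)=3 gives c_1=3, c_2=-9.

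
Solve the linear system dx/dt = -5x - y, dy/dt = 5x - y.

Coefficient matrix A = [[-5, -1], [5, -1]].
Characteristic polynomial det(A - λI) = λ^2 + 6λ + 10 = 0.
Eigenvalues λ = -3 ± i (complex conjugate pair).
For λ=-3+i: an eigenvector is (1,-2) - i(0,1) = (1, -2 - i).
A real fundamental pair from Re and Im of e^((-3+i)t)v: X_1 = e^(-3t)(cos(t)·(1,-2) + sin(t)·(0,1)), X_2 = e^(-3t)(sin(t)·(1,-2) - cos(t)·(0,1)).
General solution: K_1X_1 + K_2X_2.

x(t) = K_1e^(-3t)cos(t) + K_2e^(-3t)sin(t), y(t) = K_1e^(-3t)sin(t) - 2K_1e^(-3t)cos(t) - 2K_2e^(-3t)sin(t) - K_2e^(-3t)cos(t)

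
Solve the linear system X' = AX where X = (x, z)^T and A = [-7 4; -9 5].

x(t) = -2K_1e^(-t) - 2K_2te^(-t) - K_2e^(-t), z(t) = -3K_1e^(-t) - 3K_2te^(-t) - 2K_2e^(-t)

Coefficient matrix A = [[-7, 4], [-9, 5]].
Characteristic polynomial det(A - λI) = λ^2 + 2λ + 1 = 0.
Single eigenvalue λ = -1 with algebraic multiplicity 2.
Eigenvector v = (-2,-3); generalized eigenvector w with (A-λI)w=v is (-1,-2).
General solution: e^(-t)[K_1·v + K_2·(t·v + w)].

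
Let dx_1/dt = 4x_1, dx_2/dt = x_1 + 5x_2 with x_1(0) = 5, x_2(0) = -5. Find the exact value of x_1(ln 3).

A = [[4,0],[1,5]]; eigenvalues λ = 4, 5.
Eigenvectors: (1,-1) for λ=4, (0,1) for λ=5.
From the initial condition, c_1 = 5, c_2 = 0.
x_1(ln 3) = (5)(3^4)(1) + (0)(3^5)(0) = 405.

405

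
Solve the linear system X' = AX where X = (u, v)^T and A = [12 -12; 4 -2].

u(t) = -2c_1e^(6t) + 3c_2e^(4t), v(t) = -c_1e^(6t) + 2c_2e^(4t)

Coefficient matrix A = [[12, -12], [4, -2]].
Characteristic polynomial det(A - λI) = λ^2 - 10λ + 24 = 0.
Eigenvalues λ = 6, 4.
For λ=6: (A-λI) row 1 is [6, -12], so an eigenvector is (-2, -1).
For λ=4: (A-λI) row 1 is [8, -12], so an eigenvector is (3, 2).
General solution: c_1e^(6t)(-2,-1) + c_2e^(4t)(3,2).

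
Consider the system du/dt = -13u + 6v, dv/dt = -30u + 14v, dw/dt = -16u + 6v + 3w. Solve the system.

Coefficient matrix A = [[-13, 6, 0], [-30, 14, 0], [-16, 6, 3]].
det(A - λI) = 0 gives eigenvalues λ = -1, 2, 3.
For λ=-1: eigenvector (1,2,1).
For λ=2: eigenvector (2,5,2).
For λ=3: eigenvector (0,0,1).
General solution: C_1e^(-t)(1,2,1) + C_2e^(2t)(2,5,2) + C_3e^(3t)(0,0,1).

u(t) = C_1e^(-t) + 2C_2e^(2t), v(t) = 2C_1e^(-t) + 5C_2e^(2t), w(t) = C_1e^(-t) + 2C_2e^(2t) + C_3e^(3t)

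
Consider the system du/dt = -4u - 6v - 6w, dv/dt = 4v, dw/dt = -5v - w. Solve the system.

Coefficient matrix A = [[-4, -6, -6], [0, 4, 0], [0, -5, -1]].
det(A - λI) = 0 gives eigenvalues λ = 4, -4, -1.
For λ=4: eigenvector (0,1,-1).
For λ=-4: eigenvector (1,0,0).
For λ=-1: eigenvector (-2,0,1).
General solution: C_1e^(4t)(0,1,-1) + C_2e^(-4t)(1,0,0) + C_3e^(-t)(-2,0,1).

u(t) = C_2e^(-4t) - 2C_3e^(-t), v(t) = C_1e^(4t), w(t) = -C_1e^(4t) + C_3e^(-t)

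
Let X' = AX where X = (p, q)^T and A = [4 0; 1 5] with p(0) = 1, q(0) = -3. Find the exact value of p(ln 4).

A = [[4,0],[1,5]]; eigenvalues λ = 5, 4.
Eigenvectors: (0,1) for λ=5, (-1,1) for λ=4.
From the initial condition, c_1 = -2, c_2 = -1.
p(ln 4) = (-2)(4^5)(0) + (-1)(4^4)(-1) = 256.

256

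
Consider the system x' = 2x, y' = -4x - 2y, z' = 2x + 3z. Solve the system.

x(t) = c_2e^(2t), y(t) = c_1e^(-2t) - c_2e^(2t), z(t) = -2c_2e^(2t) + c_3e^(3t)

Coefficient matrix A = [[2, 0, 0], [-4, -2, 0], [2, 0, 3]].
det(A - λI) = 0 gives eigenvalues λ = -2, 2, 3.
For λ=-2: eigenvector (0,1,0).
For λ=2: eigenvector (1,-1,-2).
For λ=3: eigenvector (0,0,1).
General solution: c_1e^(-2t)(0,1,0) + c_2e^(2t)(1,-1,-2) + c_3e^(3t)(0,0,1).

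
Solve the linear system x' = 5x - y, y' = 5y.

x(t) = -C_1e^(5t) - C_2te^(5t) + 2C_2e^(5t), y(t) = C_2e^(5t)

Coefficient matrix A = [[5, -1], [0, 5]].
Characteristic polynomial det(A - λI) = λ^2 - 10λ + 25 = 0.
Single eigenvalue λ = 5 with algebraic multiplicity 2.
Eigenvector v = (-1,0); generalized eigenvector w with (A-λI)w=v is (2,1).
General solution: e^(5t)[C_1·v + C_2·(t·v + w)].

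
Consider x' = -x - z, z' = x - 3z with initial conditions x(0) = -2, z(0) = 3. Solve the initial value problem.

Coefficient matrix A = [[-1, -1], [1, -3]].
Characteristic polynomial det(A - λI) = λ^2 + 4λ + 4 = 0.
Single eigenvalue λ = -2 with algebraic multiplicity 2.
Eigenvector v = (-1,-1); generalized eigenvector w with (A-λI)w=v is (-2,-1).
General solution: e^(-2t)[C_1·v + C_2·(t·v + w)].
Applying x(0)=-2, z(0)=3 gives C_1=-8, C_2=5.

x(t) = -5te^(-2t) - 2e^(-2t), z(t) = -5te^(-2t) + 3e^(-2t)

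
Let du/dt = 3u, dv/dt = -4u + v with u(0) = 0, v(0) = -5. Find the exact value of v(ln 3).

A = [[3,0],[-4,1]]; eigenvalues λ = 1, 3.
Eigenvectors: (0,-1) for λ=1, (1,-2) for λ=3.
From the initial condition, c_1 = 5, c_2 = 0.
v(ln 3) = (5)(3^1)(-1) + (0)(3^3)(-2) = -15.

-15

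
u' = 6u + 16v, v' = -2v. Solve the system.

u(t) = c_1e^(6t) + 2c_2e^(-2t), v(t) = -c_2e^(-2t)

Coefficient matrix A = [[6, 16], [0, -2]].
Characteristic polynomial det(A - λI) = λ^2 - 4λ - 12 = 0.
Eigenvalues λ = 6, -2.
For λ=6: (A-λI) row 1 is [0, 16], so an eigenvector is (1, 0).
For λ=-2: (A-λI) row 1 is [8, 16], so an eigenvector is (2, -1).
General solution: c_1e^(6t)(1,0) + c_2e^(-2t)(2,-1).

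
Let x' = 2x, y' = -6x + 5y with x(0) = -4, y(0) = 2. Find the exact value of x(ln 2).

A = [[2,0],[-6,5]]; eigenvalues λ = 2, 5.
Eigenvectors: (1,2) for λ=2, (0,1) for λ=5.
From the initial condition, c_1 = -4, c_2 = 10.
x(ln 2) = (-4)(2^2)(1) + (10)(2^5)(0) = -16.

-16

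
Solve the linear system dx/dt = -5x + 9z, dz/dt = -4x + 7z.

x(t) = -3c_1e^(t) - 3c_2te^(t) + 2c_2e^(t), z(t) = -2c_1e^(t) - 2c_2te^(t) + c_2e^(t)

Coefficient matrix A = [[-5, 9], [-4, 7]].
Characteristic polynomial det(A - λI) = λ^2 - 2λ + 1 = 0.
Single eigenvalue λ = 1 with algebraic multiplicity 2.
Eigenvector v = (-3,-2); generalized eigenvector w with (A-λI)w=v is (2,1).
General solution: e^(t)[c_1·v + c_2·(t·v + w)].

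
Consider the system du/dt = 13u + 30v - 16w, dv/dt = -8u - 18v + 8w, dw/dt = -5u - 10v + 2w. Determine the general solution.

Coefficient matrix A = [[13, 30, -16], [-8, -18, 8], [-5, -10, 2]].
det(A - λI) = 0 gives eigenvalues λ = -3, -2, 2.
For λ=-3: eigenvector (1,0,1).
For λ=-2: eigenvector (-2,1,0).
For λ=2: eigenvector (-4,2,1).
General solution: C_1e^(-3t)(1,0,1) + C_2e^(-2t)(-2,1,0) + C_3e^(2t)(-4,2,1).

u(t) = C_1e^(-3t) - 2C_2e^(-2t) - 4C_3e^(2t), v(t) = C_2e^(-2t) + 2C_3e^(2t), w(t) = C_1e^(-3t) + C_3e^(2t)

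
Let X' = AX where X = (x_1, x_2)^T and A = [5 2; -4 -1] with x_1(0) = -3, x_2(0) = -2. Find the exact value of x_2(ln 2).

A = [[5,2],[-4,-1]]; eigenvalues λ = 3, 1.
Eigenvectors: (1,-1) for λ=3, (1,-2) for λ=1.
From the initial condition, c_1 = -8, c_2 = 5.
x_2(ln 2) = (-8)(2^3)(-1) + (5)(2^1)(-2) = 44.

44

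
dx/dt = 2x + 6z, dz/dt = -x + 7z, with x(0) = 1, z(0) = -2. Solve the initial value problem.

Coefficient matrix A = [[2, 6], [-1, 7]].
Characteristic polynomial det(A - λI) = λ^2 - 9λ + 20 = 0.
Eigenvalues λ = 4, 5.
For λ=4: (A-λI) row 1 is [-2, 6], so an eigenvector is (3, 1).
For λ=5: (A-λI) row 1 is [-3, 6], so an eigenvector is (-2, -1).
General solution: c_1e^(4t)(3,1) + c_2e^(5t)(-2,-1).
Applying x(0)=1, z(0)=-2 gives c_1=5, c_2=7.

x(t) = -14e^(5t) + 15e^(4t), z(t) = -7e^(5t) + 5e^(4t)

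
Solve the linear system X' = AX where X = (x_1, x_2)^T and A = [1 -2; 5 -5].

x_1(t) = K_1e^(-2t)sin(t) - K_1e^(-2t)cos(t) - K_2e^(-2t)sin(t) - K_2e^(-2t)cos(t), x_2(t) = K_1e^(-2t)sin(t) - 2K_1e^(-2t)cos(t) - 2K_2e^(-2t)sin(t) - K_2e^(-2t)cos(t)

Coefficient matrix A = [[1, -2], [5, -5]].
Characteristic polynomial det(A - λI) = λ^2 + 4λ + 5 = 0.
Eigenvalues λ = -2 ± i (complex conjugate pair).
For λ=-2+i: an eigenvector is (-1,-2) - i(1,1) = (-1 - i, -2 - i).
A real fundamental pair from Re and Im of e^((-2+i)t)v: X_1 = e^(-2t)(cos(t)·(-1,-2) + sin(t)·(1,1)), X_2 = e^(-2t)(sin(t)·(-1,-2) - cos(t)·(1,1)).
General solution: K_1X_1 + K_2X_2.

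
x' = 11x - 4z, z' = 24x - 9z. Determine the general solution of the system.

x(t) = K_1e^(-t) + K_2e^(3t), z(t) = 3K_1e^(-t) + 2K_2e^(3t)

Coefficient matrix A = [[11, -4], [24, -9]].
Characteristic polynomial det(A - λI) = λ^2 - 2λ - 3 = 0.
Eigenvalues λ = -1, 3.
For λ=-1: (A-λI) row 1 is [12, -4], so an eigenvector is (1, 3).
For λ=3: (A-λI) row 1 is [8, -4], so an eigenvector is (1, 2).
General solution: K_1e^(-t)(1,3) + K_2e^(3t)(1,2).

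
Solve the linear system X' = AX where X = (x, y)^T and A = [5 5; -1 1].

x(t) = c_1e^(3t)sin(t) - 2c_1e^(3t)cos(t) - 2c_2e^(3t)sin(t) - c_2e^(3t)cos(t), y(t) = c_1e^(3t)cos(t) + c_2e^(3t)sin(t)

Coefficient matrix A = [[5, 5], [-1, 1]].
Characteristic polynomial det(A - λI) = λ^2 - 6λ + 10 = 0.
Eigenvalues λ = 3 ± i (complex conjugate pair).
For λ=3+i: an eigenvector is (-2,1) - i(1,0) = (-2 - i, 1).
A real fundamental pair from Re and Im of e^((3+i)t)v: X_1 = e^(3t)(cos(t)·(-2,1) + sin(t)·(1,0)), X_2 = e^(3t)(sin(t)·(-2,1) - cos(t)·(1,0)).
General solution: c_1X_1 + c_2X_2.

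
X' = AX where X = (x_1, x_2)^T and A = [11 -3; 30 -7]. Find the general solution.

Coefficient matrix A = [[11, -3], [30, -7]].
Characteristic polynomial det(A - λI) = λ^2 - 4λ + 13 = 0.
Eigenvalues λ = 2 ± 3i (complex conjugate pair).
For λ=2+3i: an eigenvector is (0,1) - i(-1,-3) = (0 + i, 1 + 3i).
A real fundamental pair from Re and Im of e^((2+3i)t)v: X_1 = e^(2t)(cos(3t)·(0,1) + sin(3t)·(-1,-3)), X_2 = e^(2t)(sin(3t)·(0,1) - cos(3t)·(-1,-3)).
General solution: c_1X_1 + c_2X_2.

x_1(t) = -c_1e^(2t)sin(3t) + c_2e^(2t)cos(3t), x_2(t) = -3c_1e^(2t)sin(3t) + c_1e^(2t)cos(3t) + c_2e^(2t)sin(3t) + 3c_2e^(2t)cos(3t)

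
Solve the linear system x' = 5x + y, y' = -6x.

x(t) = K_1e^(3t) + K_2e^(2t), y(t) = -2K_1e^(3t) - 3K_2e^(2t)

Coefficient matrix A = [[5, 1], [-6, 0]].
Characteristic polynomial det(A - λI) = λ^2 - 5λ + 6 = 0.
Eigenvalues λ = 3, 2.
For λ=3: (A-λI) row 1 is [2, 1], so an eigenvector is (1, -2).
For λ=2: (A-λI) row 1 is [3, 1], so an eigenvector is (1, -3).
General solution: K_1e^(3t)(1,-2) + K_2e^(2t)(1,-3).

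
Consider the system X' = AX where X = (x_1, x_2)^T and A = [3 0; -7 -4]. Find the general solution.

x_1(t) = -K_1e^(3t), x_2(t) = K_1e^(3t) - K_2e^(-4t)

Coefficient matrix A = [[3, 0], [-7, -4]].
Characteristic polynomial det(A - λI) = λ^2 + λ - 12 = 0.
Eigenvalues λ = 3, -4.
For λ=3: (A-λI) row 2 is [-7, -7], so an eigenvector is (-1, 1).
For λ=-4: (A-λI) row 1 is [7, 0], so an eigenvector is (0, -1).
General solution: K_1e^(3t)(-1,1) + K_2e^(-4t)(0,-1).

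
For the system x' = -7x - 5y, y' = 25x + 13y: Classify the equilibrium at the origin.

unstable spiral

A = [[-7,-5],[25,13]]; det(A-λI) = λ^2 - 6λ + 34.
λ = 3 ± 5i: positive real part.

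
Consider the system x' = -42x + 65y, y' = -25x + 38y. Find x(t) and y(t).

x(t) = 3C_1e^(-2t)sin(5t) - 2C_1e^(-2t)cos(5t) - 2C_2e^(-2t)sin(5t) - 3C_2e^(-2t)cos(5t), y(t) = 2C_1e^(-2t)sin(5t) - C_1e^(-2t)cos(5t) - C_2e^(-2t)sin(5t) - 2C_2e^(-2t)cos(5t)

Coefficient matrix A = [[-42, 65], [-25, 38]].
Characteristic polynomial det(A - λI) = λ^2 + 4λ + 29 = 0.
Eigenvalues λ = -2 ± 5i (complex conjugate pair).
For λ=-2+5i: an eigenvector is (-2,-1) - i(3,2) = (-2 - 3i, -1 - 2i).
A real fundamental pair from Re and Im of e^((-2+5i)t)v: X_1 = e^(-2t)(cos(5t)·(-2,-1) + sin(5t)·(3,2)), X_2 = e^(-2t)(sin(5t)·(-2,-1) - cos(5t)·(3,2)).
General solution: C_1X_1 + C_2X_2.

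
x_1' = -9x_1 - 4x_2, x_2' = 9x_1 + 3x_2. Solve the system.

x_1(t) = 2C_1e^(-3t) + 2C_2te^(-3t) - C_2e^(-3t), x_2(t) = -3C_1e^(-3t) - 3C_2te^(-3t) + C_2e^(-3t)

Coefficient matrix A = [[-9, -4], [9, 3]].
Characteristic polynomial det(A - λI) = λ^2 + 6λ + 9 = 0.
Single eigenvalue λ = -3 with algebraic multiplicity 2.
Eigenvector v = (2,-3); generalized eigenvector w with (A-λI)w=v is (-1,1).
General solution: e^(-3t)[C_1·v + C_2·(t·v + w)].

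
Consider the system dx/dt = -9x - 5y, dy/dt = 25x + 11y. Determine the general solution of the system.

Coefficient matrix A = [[-9, -5], [25, 11]].
Characteristic polynomial det(A - λI) = λ^2 - 2λ + 26 = 0.
Eigenvalues λ = 1 ± 5i (complex conjugate pair).
For λ=1+5i: an eigenvector is (1,-2) - i(0,1) = (1, -2 - i).
A real fundamental pair from Re and Im of e^((1+5i)t)v: X_1 = e^(t)(cos(5t)·(1,-2) + sin(5t)·(0,1)), X_2 = e^(t)(sin(5t)·(1,-2) - cos(5t)·(0,1)).
General solution: K_1X_1 + K_2X_2.

x(t) = K_1e^(t)cos(5t) + K_2e^(t)sin(5t), y(t) = K_1e^(t)sin(5t) - 2K_1e^(t)cos(5t) - 2K_2e^(t)sin(5t) - K_2e^(t)cos(5t)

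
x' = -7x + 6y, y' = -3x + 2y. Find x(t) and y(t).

Coefficient matrix A = [[-7, 6], [-3, 2]].
Characteristic polynomial det(A - λI) = λ^2 + 5λ + 4 = 0.
Eigenvalues λ = -1, -4.
For λ=-1: (A-λI) row 1 is [-6, 6], so an eigenvector is (1, 1).
For λ=-4: (A-λI) row 1 is [-3, 6], so an eigenvector is (2, 1).
General solution: K_1e^(-t)(1,1) + K_2e^(-4t)(2,1).

x(t) = K_1e^(-t) + 2K_2e^(-4t), y(t) = K_1e^(-t) + K_2e^(-4t)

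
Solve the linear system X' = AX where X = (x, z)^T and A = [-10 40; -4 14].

x(t) = -C_1e^(2t)sin(4t) - 3C_1e^(2t)cos(4t) - 3C_2e^(2t)sin(4t) + C_2e^(2t)cos(4t), z(t) = -C_1e^(2t)cos(4t) - C_2e^(2t)sin(4t)

Coefficient matrix A = [[-10, 40], [-4, 14]].
Characteristic polynomial det(A - λI) = λ^2 - 4λ + 20 = 0.
Eigenvalues λ = 2 ± 4i (complex conjugate pair).
For λ=2+4i: an eigenvector is (-3,-1) - i(-1,0) = (-3 + i, -1).
A real fundamental pair from Re and Im of e^((2+4i)t)v: X_1 = e^(2t)(cos(4t)·(-3,-1) + sin(4t)·(-1,0)), X_2 = e^(2t)(sin(4t)·(-3,-1) - cos(4t)·(-1,0)).
General solution: C_1X_1 + C_2X_2.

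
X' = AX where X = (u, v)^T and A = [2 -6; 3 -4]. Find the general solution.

u(t) = K_1e^(-t)sin(3t) - K_1e^(-t)cos(3t) - K_2e^(-t)sin(3t) - K_2e^(-t)cos(3t), v(t) = -K_1e^(-t)cos(3t) - K_2e^(-t)sin(3t)

Coefficient matrix A = [[2, -6], [3, -4]].
Characteristic polynomial det(A - λI) = λ^2 + 2λ + 10 = 0.
Eigenvalues λ = -1 ± 3i (complex conjugate pair).
For λ=-1+3i: an eigenvector is (-1,-1) - i(1,0) = (-1 - i, -1).
A real fundamental pair from Re and Im of e^((-1+3i)t)v: X_1 = e^(-t)(cos(3t)·(-1,-1) + sin(3t)·(1,0)), X_2 = e^(-t)(sin(3t)·(-1,-1) - cos(3t)·(1,0)).
General solution: K_1X_1 + K_2X_2.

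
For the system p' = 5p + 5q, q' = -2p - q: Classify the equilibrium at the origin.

unstable spiral

A = [[5,5],[-2,-1]]; det(A-λI) = λ^2 - 4λ + 5.
λ = 2 ± i: positive real part.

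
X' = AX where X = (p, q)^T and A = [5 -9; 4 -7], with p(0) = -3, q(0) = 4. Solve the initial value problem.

p(t) = -54te^(-t) - 3e^(-t), q(t) = -36te^(-t) + 4e^(-t)

Coefficient matrix A = [[5, -9], [4, -7]].
Characteristic polynomial det(A - λI) = λ^2 + 2λ + 1 = 0.
Single eigenvalue λ = -1 with algebraic multiplicity 2.
Eigenvector v = (-3,-2); generalized eigenvector w with (A-λI)w=v is (-2,-1).
General solution: e^(-t)[K_1·v + K_2·(t·v + w)].
Applying p(0)=-3, q(0)=4 gives K_1=-11, K_2=18.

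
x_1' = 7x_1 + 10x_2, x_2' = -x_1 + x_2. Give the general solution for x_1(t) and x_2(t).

Coefficient matrix A = [[7, 10], [-1, 1]].
Characteristic polynomial det(A - λI) = λ^2 - 8λ + 17 = 0.
Eigenvalues λ = 4 ± i (complex conjugate pair).
For λ=4+i: an eigenvector is (3,-1) - i(-1,0) = (3 + i, -1).
A real fundamental pair from Re and Im of e^((4+i)t)v: X_1 = e^(4t)(cos(t)·(3,-1) + sin(t)·(-1,0)), X_2 = e^(4t)(sin(t)·(3,-1) - cos(t)·(-1,0)).
General solution: C_1X_1 + C_2X_2.

x_1(t) = -C_1e^(4t)sin(t) + 3C_1e^(4t)cos(t) + 3C_2e^(4t)sin(t) + C_2e^(4t)cos(t), x_2(t) = -C_1e^(4t)cos(t) - C_2e^(4t)sin(t)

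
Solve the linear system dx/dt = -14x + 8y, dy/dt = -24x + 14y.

x(t) = 2c_1e^(-2t) - c_2e^(2t), y(t) = 3c_1e^(-2t) - 2c_2e^(2t)

Coefficient matrix A = [[-14, 8], [-24, 14]].
Characteristic polynomial det(A - λI) = λ^2 - 4 = 0.
Eigenvalues λ = -2, 2.
For λ=-2: (A-λI) row 1 is [-12, 8], so an eigenvector is (2, 3).
For λ=2: (A-λI) row 1 is [-16, 8], so an eigenvector is (-1, -2).
General solution: c_1e^(-2t)(2,3) + c_2e^(2t)(-1,-2).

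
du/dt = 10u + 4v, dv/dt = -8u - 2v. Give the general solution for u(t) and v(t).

Coefficient matrix A = [[10, 4], [-8, -2]].
Characteristic polynomial det(A - λI) = λ^2 - 8λ + 12 = 0.
Eigenvalues λ = 6, 2.
For λ=6: (A-λI) row 1 is [4, 4], so an eigenvector is (-1, 1).
For λ=2: (A-λI) row 1 is [8, 4], so an eigenvector is (1, -2).
General solution: K_1e^(6t)(-1,1) + K_2e^(2t)(1,-2).

u(t) = -K_1e^(6t) + K_2e^(2t), v(t) = K_1e^(6t) - 2K_2e^(2t)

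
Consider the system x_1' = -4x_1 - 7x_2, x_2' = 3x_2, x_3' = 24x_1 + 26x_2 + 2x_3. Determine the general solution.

x_1(t) = K_1e^(-4t) - K_2e^(3t), x_2(t) = K_2e^(3t), x_3(t) = -4K_1e^(-4t) + 2K_2e^(3t) + K_3e^(2t)

Coefficient matrix A = [[-4, -7, 0], [0, 3, 0], [24, 26, 2]].
det(A - λI) = 0 gives eigenvalues λ = -4, 3, 2.
For λ=-4: eigenvector (1,0,-4).
For λ=3: eigenvector (-1,1,2).
For λ=2: eigenvector (0,0,1).
General solution: K_1e^(-4t)(1,0,-4) + K_2e^(3t)(-1,1,2) + K_3e^(2t)(0,0,1).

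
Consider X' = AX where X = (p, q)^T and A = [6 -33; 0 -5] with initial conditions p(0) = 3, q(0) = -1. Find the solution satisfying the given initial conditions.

Coefficient matrix A = [[6, -33], [0, -5]].
Characteristic polynomial det(A - λI) = λ^2 - λ - 30 = 0.
Eigenvalues λ = -5, 6.
For λ=-5: (A-λI) row 1 is [11, -33], so an eigenvector is (3, 1).
For λ=6: (A-λI) row 1 is [0, -33], so an eigenvector is (-1, 0).
General solution: C_1e^(-5t)(3,1) + C_2e^(6t)(-1,0).
Applying p(0)=3, q(0)=-1 gives C_1=-1, C_2=-6.

p(t) = 6e^(6t) - 3e^(-5t), q(t) = -e^(-5t)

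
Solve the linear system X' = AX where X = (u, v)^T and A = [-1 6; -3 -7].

Coefficient matrix A = [[-1, 6], [-3, -7]].
Characteristic polynomial det(A - λI) = λ^2 + 8λ + 25 = 0.
Eigenvalues λ = -4 ± 3i (complex conjugate pair).
For λ=-4+3i: an eigenvector is (-1,1) - i(1,0) = (-1 - i, 1).
A real fundamental pair from Re and Im of e^((-4+3i)t)v: X_1 = e^(-4t)(cos(3t)·(-1,1) + sin(3t)·(1,0)), X_2 = e^(-4t)(sin(3t)·(-1,1) - cos(3t)·(1,0)).
General solution: c_1X_1 + c_2X_2.

u(t) = c_1e^(-4t)sin(3t) - c_1e^(-4t)cos(3t) - c_2e^(-4t)sin(3t) - c_2e^(-4t)cos(3t), v(t) = c_1e^(-4t)cos(3t) + c_2e^(-4t)sin(3t)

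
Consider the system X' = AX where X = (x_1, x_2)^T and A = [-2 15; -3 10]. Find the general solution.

Coefficient matrix A = [[-2, 15], [-3, 10]].
Characteristic polynomial det(A - λI) = λ^2 - 8λ + 25 = 0.
Eigenvalues λ = 4 ± 3i (complex conjugate pair).
For λ=4+3i: an eigenvector is (-1,0) - i(2,1) = (-1 - 2i, 0 - i).
A real fundamental pair from Re and Im of e^((4+3i)t)v: X_1 = e^(4t)(cos(3t)·(-1,0) + sin(3t)·(2,1)), X_2 = e^(4t)(sin(3t)·(-1,0) - cos(3t)·(2,1)).
General solution: c_1X_1 + c_2X_2.

x_1(t) = 2c_1e^(4t)sin(3t) - c_1e^(4t)cos(3t) - c_2e^(4t)sin(3t) - 2c_2e^(4t)cos(3t), x_2(t) = c_1e^(4t)sin(3t) - c_2e^(4t)cos(3t)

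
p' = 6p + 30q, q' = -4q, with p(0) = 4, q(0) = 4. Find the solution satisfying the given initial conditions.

p(t) = 16e^(6t) - 12e^(-4t), q(t) = 4e^(-4t)

Coefficient matrix A = [[6, 30], [0, -4]].
Characteristic polynomial det(A - λI) = λ^2 - 2λ - 24 = 0.
Eigenvalues λ = -4, 6.
For λ=-4: (A-λI) row 1 is [10, 30], so an eigenvector is (-3, 1).
For λ=6: (A-λI) row 1 is [0, 30], so an eigenvector is (-1, 0).
General solution: C_1e^(-4t)(-3,1) + C_2e^(6t)(-1,0).
Applying p(0)=4, q(0)=4 gives C_1=4, C_2=-16.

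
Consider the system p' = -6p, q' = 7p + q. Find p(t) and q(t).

Coefficient matrix A = [[-6, 0], [7, 1]].
Characteristic polynomial det(A - λI) = λ^2 + 5λ - 6 = 0.
Eigenvalues λ = -6, 1.
For λ=-6: (A-λI) row 2 is [7, 7], so an eigenvector is (-1, 1).
For λ=1: (A-λI) row 1 is [-7, 0], so an eigenvector is (0, 1).
General solution: C_1e^(-6t)(-1,1) + C_2e^(t)(0,1).

p(t) = -C_1e^(-6t), q(t) = C_1e^(-6t) + C_2e^(t)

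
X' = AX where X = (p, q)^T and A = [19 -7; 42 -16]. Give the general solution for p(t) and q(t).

Coefficient matrix A = [[19, -7], [42, -16]].
Characteristic polynomial det(A - λI) = λ^2 - 3λ - 10 = 0.
Eigenvalues λ = 5, -2.
For λ=5: (A-λI) row 1 is [14, -7], so an eigenvector is (1, 2).
For λ=-2: (A-λI) row 1 is [21, -7], so an eigenvector is (1, 3).
General solution: c_1e^(5t)(1,2) + c_2e^(-2t)(1,3).

p(t) = c_1e^(5t) + c_2e^(-2t), q(t) = 2c_1e^(5t) + 3c_2e^(-2t)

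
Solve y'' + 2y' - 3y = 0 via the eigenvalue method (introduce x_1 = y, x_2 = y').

y(t) = C_1e^(-3t) + C_2e^(t)

Let x_1 = y, x_2 = y'. Then x_1' = x_2 and x_2' = 3x_1 - 2x_2.
A = [[0,1],[3,-2]]; det(A-λI) = λ^2 + 2λ - 3.
Eigenvalues λ = -3, 1 with eigenvectors (1,-3), (1,1).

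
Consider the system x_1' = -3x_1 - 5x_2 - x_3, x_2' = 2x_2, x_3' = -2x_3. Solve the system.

x_1(t) = c_1e^(-3t) - c_2e^(2t) - c_3e^(-2t), x_2(t) = c_2e^(2t), x_3(t) = c_3e^(-2t)

Coefficient matrix A = [[-3, -5, -1], [0, 2, 0], [0, 0, -2]].
det(A - λI) = 0 gives eigenvalues λ = -3, 2, -2.
For λ=-3: eigenvector (1,0,0).
For λ=2: eigenvector (-1,1,0).
For λ=-2: eigenvector (-1,0,1).
General solution: c_1e^(-3t)(1,0,0) + c_2e^(2t)(-1,1,0) + c_3e^(-2t)(-1,0,1).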